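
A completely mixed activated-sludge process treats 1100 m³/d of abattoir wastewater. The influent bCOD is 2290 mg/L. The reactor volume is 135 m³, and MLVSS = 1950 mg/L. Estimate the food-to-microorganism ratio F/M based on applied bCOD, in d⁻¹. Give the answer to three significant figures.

F/M ≈ 9.57 d⁻¹

F/M = applied load / biomass = Q·S₀/(V·X) = 1100 × 2290 / (135.0 × 1950) = 9.569 d⁻¹.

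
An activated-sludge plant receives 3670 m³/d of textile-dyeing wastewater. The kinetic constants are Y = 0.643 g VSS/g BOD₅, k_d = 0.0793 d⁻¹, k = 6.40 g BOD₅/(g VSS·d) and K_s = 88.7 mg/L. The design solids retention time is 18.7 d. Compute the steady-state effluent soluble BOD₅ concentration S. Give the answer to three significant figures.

From the Monod/SRT balance for a CMAS, S = K_s·(1+k_d θ_c)/[θ_c·(Y k − k_d) − 1] = 88.7 × (1 + 0.0793 × 18.7) / [18.7 × (0.643 × 6.40 − 0.0793) − 1] = 220.2 / 74.47 = 2.957 mg/L.

S ≈ 2.96 mg/L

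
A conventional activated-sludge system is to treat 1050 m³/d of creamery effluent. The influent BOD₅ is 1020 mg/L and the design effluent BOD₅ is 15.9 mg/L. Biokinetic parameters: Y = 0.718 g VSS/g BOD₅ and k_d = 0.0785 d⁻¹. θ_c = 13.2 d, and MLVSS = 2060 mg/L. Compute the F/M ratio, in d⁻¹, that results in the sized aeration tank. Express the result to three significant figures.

Steady-state biomass mass balance: V·X·(1 + k_d·θ_c) = Y·Q·(S₀ − S)·θ_c, so V = 0.718 × 1050 × (1020 − 15.9) × 13.2 / [2060 × (1 + 0.0785 × 13.2)] = 9.99×10^6 / 4195 = 2382 m³.
Food-to-microorganism ratio F/M = Q S₀ / (V X) = 1050 × 1020 / (2382 × 2060) = 0.2182 d⁻¹.

F/M ≈ 0.218 d⁻¹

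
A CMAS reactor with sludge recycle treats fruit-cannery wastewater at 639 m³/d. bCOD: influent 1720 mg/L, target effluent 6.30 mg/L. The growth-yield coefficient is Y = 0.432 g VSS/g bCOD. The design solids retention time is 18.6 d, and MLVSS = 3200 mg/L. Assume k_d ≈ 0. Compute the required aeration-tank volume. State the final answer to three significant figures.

With k_d = 0 the design equation reduces to V = Y Q (S₀−S) θ_c / X = 0.432 × 639 × (1720 − 6.30) × 18.6 / 3200 = 2750 m³.

V ≈ 2750 m³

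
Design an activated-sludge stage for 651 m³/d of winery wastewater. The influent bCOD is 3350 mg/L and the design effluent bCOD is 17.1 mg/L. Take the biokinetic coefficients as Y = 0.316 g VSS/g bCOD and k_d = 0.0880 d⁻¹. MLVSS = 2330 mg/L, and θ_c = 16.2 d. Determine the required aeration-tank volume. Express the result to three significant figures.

V ≈ 1970 m³

Steady-state biomass mass balance: V·X·(1 + k_d·θ_c) = Y·Q·(S₀ − S)·θ_c, so V = 0.316 × 651 × (3350 − 17.1) × 16.2 / [2330 × (1 + 0.0880 × 16.2)] = 1.11×10^7 / 5652 = 1965 m³.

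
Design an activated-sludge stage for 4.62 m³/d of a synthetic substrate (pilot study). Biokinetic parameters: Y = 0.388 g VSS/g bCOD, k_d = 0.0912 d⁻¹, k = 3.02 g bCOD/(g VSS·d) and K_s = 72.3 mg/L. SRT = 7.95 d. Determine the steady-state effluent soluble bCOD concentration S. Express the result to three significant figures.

Effluent substrate depends only on kinetics and SRT: S = K_s(1 + k_d θ_c) / [θ_c(Yk − k_d) − 1] = 72.3 × (1 + 0.0912 × 7.95) / [7.95 × (0.388 × 3.02 − 0.0912) − 1] = 124.7 / 7.590 = 16.43 mg/L.

S ≈ 16.4 mg/L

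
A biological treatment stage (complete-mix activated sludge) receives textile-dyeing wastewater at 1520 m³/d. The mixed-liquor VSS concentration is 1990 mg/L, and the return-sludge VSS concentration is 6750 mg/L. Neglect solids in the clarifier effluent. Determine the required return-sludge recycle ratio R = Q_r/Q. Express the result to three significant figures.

Mass balance around the secondary clarifier (neglecting effluent solids): R = X / (X_r − X) = 1990 / (6750 − 1990) = 0.4181.

R ≈ 0.418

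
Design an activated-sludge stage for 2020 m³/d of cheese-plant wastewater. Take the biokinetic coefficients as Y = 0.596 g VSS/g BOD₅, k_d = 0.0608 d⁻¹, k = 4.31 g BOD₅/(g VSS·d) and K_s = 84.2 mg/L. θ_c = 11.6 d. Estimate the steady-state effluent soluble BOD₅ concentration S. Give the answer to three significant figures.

S ≈ 5.11 mg/L

Effluent substrate depends only on kinetics and SRT: S = K_s(1 + k_d θ_c) / [θ_c(Yk − k_d) − 1] = 84.2 × (1 + 0.0608 × 11.6) / [11.6 × (0.596 × 4.31 − 0.0608) − 1] = 143.6 / 28.09 = 5.111 mg/L.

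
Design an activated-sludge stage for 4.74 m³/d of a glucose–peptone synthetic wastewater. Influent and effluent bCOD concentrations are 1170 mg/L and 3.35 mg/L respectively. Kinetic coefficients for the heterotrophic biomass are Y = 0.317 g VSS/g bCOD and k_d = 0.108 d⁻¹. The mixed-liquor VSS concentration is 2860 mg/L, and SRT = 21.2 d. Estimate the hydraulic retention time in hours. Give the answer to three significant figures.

τ ≈ 20.0 h

From the SRT design equation V = Y Q (S₀−S) θ_c / [X (1 + k_d θ_c)] = 0.317 × 4.74 × (1170 − 3.35) × 21.2 / [2860 × (1 + 0.108 × 21.2)] = 3.72×10^4 / 9408 = 3.950 m³.
HRT = V/Q = 3.950 m³ / 4.74 m³·d⁻¹ = 0.8333 d × 24 = 20.00 h.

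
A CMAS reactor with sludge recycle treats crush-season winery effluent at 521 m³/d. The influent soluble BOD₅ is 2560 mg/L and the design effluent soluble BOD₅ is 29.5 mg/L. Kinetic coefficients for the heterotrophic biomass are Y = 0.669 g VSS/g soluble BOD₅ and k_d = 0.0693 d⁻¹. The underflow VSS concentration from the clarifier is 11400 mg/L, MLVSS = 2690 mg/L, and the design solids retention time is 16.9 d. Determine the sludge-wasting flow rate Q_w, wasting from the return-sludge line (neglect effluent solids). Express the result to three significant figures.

Q_w ≈ 35.6 m³/d

From the SRT design equation V = Y Q (S₀−S) θ_c / [X (1 + k_d θ_c)] = 0.669 × 521 × (2560 − 29.5) × 16.9 / [2690 × (1 + 0.0693 × 16.9)] = 1.49×10^7 / 5840 = 2552 m³.
Wasting from the return line (neglecting effluent solids): Q_w = V·X / (θ_c·X_r) = 2552 × 2690 / (16.9 × 11400) = 35.63 m³/d.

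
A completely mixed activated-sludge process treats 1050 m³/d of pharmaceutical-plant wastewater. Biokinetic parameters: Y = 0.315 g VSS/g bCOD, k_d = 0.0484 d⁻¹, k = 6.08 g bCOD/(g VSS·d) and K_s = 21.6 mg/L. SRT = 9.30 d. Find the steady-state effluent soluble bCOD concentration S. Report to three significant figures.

From the Monod/SRT balance for a CMAS, S = K_s·(1+k_d θ_c)/[θ_c·(Y k − k_d) − 1] = 21.6 × (1 + 0.0484 × 9.30) / [9.30 × (0.315 × 6.08 − 0.0484) − 1] = 31.32 / 16.36 = 1.914 mg/L.

S ≈ 1.91 mg/L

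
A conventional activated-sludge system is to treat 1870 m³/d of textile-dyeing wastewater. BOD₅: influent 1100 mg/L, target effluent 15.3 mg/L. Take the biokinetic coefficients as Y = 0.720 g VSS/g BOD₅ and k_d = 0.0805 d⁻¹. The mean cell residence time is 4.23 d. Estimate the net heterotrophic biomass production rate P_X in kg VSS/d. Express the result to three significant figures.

Observed yield with endogenous decay: Y_obs = Y / (1 + k_d·θ_c) = 0.720 / (1 + 0.0805 × 4.23) = 0.720 / 1.341 = 0.5371 g VSS/g BOD₅.
Mass of BOD₅ removed per day: Q(S₀ − S) = 1870 × 1085 g/m³ = 2028 kg/d.
So the net sludge growth is P_X = 0.5371 × 2028 = 1089 kg VSS/d.

P_X ≈ 1090 kg VSS/d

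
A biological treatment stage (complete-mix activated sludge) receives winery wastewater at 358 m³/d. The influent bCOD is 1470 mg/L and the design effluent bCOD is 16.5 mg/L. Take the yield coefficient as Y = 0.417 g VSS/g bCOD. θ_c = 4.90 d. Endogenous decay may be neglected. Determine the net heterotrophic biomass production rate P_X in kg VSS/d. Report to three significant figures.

P_X ≈ 217 kg VSS/d

Since k_d ≈ 0, Y_obs = Y = 0.417 g VSS/g bCOD.
Q·(S₀ − S) = 358 × (1470 − 16.5) × 10⁻³ = 520.4 kg/d removed.
So the net sludge growth is P_X = 0.4170 × 520.4 = 217.0 kg VSS/d.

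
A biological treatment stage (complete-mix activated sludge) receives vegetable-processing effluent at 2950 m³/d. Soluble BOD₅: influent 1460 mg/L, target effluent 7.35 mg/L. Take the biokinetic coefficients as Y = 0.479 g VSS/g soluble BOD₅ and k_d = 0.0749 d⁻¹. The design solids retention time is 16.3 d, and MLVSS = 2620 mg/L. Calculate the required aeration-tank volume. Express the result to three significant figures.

V ≈ 5750 m³

Steady-state biomass mass balance: V·X·(1 + k_d·θ_c) = Y·Q·(S₀ − S)·θ_c, so V = 0.479 × 2950 × (1460 − 7.35) × 16.3 / [2620 × (1 + 0.0749 × 16.3)] = 3.35×10^7 / 5819 = 5750 m³.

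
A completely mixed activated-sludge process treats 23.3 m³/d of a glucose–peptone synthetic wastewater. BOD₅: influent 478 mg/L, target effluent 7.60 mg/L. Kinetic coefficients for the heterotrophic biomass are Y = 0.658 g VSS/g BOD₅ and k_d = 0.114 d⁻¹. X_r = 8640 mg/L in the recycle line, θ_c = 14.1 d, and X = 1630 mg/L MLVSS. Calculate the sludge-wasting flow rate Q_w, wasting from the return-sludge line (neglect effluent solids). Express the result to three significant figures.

Q_w ≈ 0.320 m³/d

Steady-state biomass mass balance: V·X·(1 + k_d·θ_c) = Y·Q·(S₀ − S)·θ_c, so V = 0.658 × 23.3 × (478 − 7.60) × 14.1 / [1630 × (1 + 0.114 × 14.1)] = 1.02×10^5 / 4250 = 23.93 m³.
θ_c = V·X/(Q_w·X_r) when wasting from the recycle, so Q_w = V·X/(θ_c·X_r) = 23.93 × 1630 / (14.1 × 8640) = 0.3201 m³/d.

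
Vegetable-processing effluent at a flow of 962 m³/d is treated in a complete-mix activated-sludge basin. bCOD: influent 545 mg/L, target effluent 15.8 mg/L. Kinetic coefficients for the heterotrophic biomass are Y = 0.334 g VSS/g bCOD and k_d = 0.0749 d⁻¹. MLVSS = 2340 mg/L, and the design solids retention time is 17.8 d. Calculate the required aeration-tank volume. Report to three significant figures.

V ≈ 554 m³

Rearranging the biomass balance for a CMAS with decay, V = Y·Q·ΔS·θ_c / [X·(1+k_d θ_c)] = 0.334 × 962 × (545 − 15.8) × 17.8 / [2340 × (1 + 0.0749 × 17.8)] = 3.03×10^6 / 5460 = 554.4 m³.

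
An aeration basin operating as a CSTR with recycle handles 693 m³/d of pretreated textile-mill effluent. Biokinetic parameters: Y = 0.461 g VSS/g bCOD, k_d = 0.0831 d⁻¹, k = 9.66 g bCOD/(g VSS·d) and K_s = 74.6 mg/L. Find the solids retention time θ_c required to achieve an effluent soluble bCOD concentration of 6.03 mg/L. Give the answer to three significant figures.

θ_c ≈ 4.00 d

Specific growth rate at S = 6.03 mg/L: μ = YkS/(K_s+S) = 0.461·9.66·6.03/(74.6+6.03) = 0.3330 d⁻¹.
1/θ_c = 0.3330 − 0.0831 = 0.2499 d⁻¹, so θ_c = 4.001 d.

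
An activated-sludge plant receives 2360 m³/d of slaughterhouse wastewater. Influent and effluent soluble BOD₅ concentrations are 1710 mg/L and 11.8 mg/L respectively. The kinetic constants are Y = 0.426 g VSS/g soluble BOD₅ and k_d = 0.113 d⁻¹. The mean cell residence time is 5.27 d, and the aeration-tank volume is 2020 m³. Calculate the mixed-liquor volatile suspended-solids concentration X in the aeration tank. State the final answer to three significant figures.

X ≈ 2790 mg/L

X = Y·Q·ΔS·θ_c / [V·(1 + k_d θ_c)] = 0.426 × 2360 × (1710 − 11.8) × 5.27 / [2020 × (1 + 0.113 × 5.27)] = 2792 mg/L.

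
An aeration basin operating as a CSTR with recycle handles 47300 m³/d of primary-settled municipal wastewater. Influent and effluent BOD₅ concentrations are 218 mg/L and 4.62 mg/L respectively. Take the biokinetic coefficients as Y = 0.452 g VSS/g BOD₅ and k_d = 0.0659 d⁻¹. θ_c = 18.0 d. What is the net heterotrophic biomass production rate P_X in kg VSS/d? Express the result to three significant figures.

P_X ≈ 2090 kg VSS/d

The observed yield is Y_obs = Y/(1 + k_d·θ_c) = 0.452 / (1 + 0.0659 × 18.0) = 0.452 / 2.186 = 0.2068 g VSS per g BOD₅ removed.
ΔS = 218 − 4.62 = 213.4 mg/L, so the substrate removal rate is 47300 × 213.4/1000 = 10093 kg BOD₅/d.
P_X = Y_obs · Q(S₀ − S) = 0.2068 × 10093 = 2087 kg VSS/d.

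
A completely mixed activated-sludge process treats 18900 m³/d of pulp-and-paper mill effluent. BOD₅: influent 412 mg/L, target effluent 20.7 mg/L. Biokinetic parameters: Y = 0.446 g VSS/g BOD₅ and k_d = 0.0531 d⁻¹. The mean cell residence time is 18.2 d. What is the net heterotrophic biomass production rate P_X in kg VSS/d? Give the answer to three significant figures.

P_X ≈ 1680 kg VSS/d

Y_obs = Y / (1 + k_d θ_c) = 0.446 / (1 + 0.0531 × 18.2) = 0.446 / 1.966 = 0.2268.
ΔS = 412 − 20.7 = 391.3 mg/L, so the substrate removal rate is 18900 × 391.3/1000 = 7396 kg BOD₅/d.
So the net sludge growth is P_X = 0.2268 × 7396 = 1677 kg VSS/d.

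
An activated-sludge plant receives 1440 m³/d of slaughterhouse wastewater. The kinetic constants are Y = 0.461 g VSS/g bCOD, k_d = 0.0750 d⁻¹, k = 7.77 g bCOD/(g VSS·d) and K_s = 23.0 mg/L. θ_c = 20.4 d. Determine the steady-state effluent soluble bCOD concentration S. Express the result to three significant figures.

Effluent substrate depends only on kinetics and SRT: S = K_s(1 + k_d θ_c) / [θ_c(Yk − k_d) − 1] = 23.0 × (1 + 0.0750 × 20.4) / [20.4 × (0.461 × 7.77 − 0.0750) − 1] = 58.19 / 70.54 = 0.8249 mg/L.

S ≈ 0.825 mg/L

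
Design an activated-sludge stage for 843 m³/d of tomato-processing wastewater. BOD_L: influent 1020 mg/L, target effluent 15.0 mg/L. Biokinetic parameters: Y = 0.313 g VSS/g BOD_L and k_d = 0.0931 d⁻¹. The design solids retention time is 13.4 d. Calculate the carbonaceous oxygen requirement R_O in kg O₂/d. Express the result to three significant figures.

Y_obs = Y / (1 + k_d θ_c) = 0.313 / (1 + 0.0931 × 13.4) = 0.313 / 2.248 = 0.1393.
ΔS = 1020 − 15.0 = 1005 mg/L, so the substrate removal rate is 843 × 1005/1000 = 847.2 kg BOD_L/d.
Biomass synthesised: P_X = Y_obs × 847.2 = 118.0 kg VSS/d.
Carbonaceous O₂ demand = substrate oxidised − cell-mass equivalent = 847.2 − 1.42 × 118.0 = 679.7 kg O₂/d.

R_O ≈ 680 kg O₂/d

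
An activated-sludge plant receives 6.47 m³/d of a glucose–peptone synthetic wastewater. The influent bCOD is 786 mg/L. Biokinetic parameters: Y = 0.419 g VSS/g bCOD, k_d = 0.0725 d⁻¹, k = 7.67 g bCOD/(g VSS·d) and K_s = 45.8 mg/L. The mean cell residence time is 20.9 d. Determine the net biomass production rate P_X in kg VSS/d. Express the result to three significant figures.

P_X ≈ 0.845 kg VSS/d

For a completely mixed reactor with recycle the Lawrence–McCarty relation gives S = K_s·(1 + k_d·θ_c) / [θ_c·(Y·k − k_d) − 1] = 45.8 × (1 + 0.0725 × 20.9) / [20.9 × (0.419 × 7.67 − 0.0725) − 1] = 115.2 / 64.65 = 1.782 mg/L.
Observed yield with endogenous decay: Y_obs = Y / (1 + k_d·θ_c) = 0.419 / (1 + 0.0725 × 20.9) = 0.419 / 2.515 = 0.1666 g VSS/g bCOD.
Mass of bCOD removed per day: Q(S₀ − S) = 6.47 × 784.2 g/m³ = 5.074 kg/d.
So the net sludge growth is P_X = 0.1666 × 5.074 = 0.8452 kg VSS/d.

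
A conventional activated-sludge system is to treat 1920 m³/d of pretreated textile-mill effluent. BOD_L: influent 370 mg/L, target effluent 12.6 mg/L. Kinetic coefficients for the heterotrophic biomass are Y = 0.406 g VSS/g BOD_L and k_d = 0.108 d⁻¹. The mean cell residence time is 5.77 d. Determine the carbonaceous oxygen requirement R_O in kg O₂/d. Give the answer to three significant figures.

Correct the yield for decay: Y_obs = Y/(1 + k_d θ_c) = 0.406 / (1 + 0.108 × 5.77) = 0.406 / 1.623 = 0.2501.
Q·(S₀ − S) = 1920 × (370 − 12.6) × 10⁻³ = 686.2 kg/d removed.
Biomass synthesised: P_X = Y_obs × 686.2 = 171.6 kg VSS/d.
R_O = Q·ΔS − 1.42 P_X = 686.2 − 243.7 = 442.5 kg O₂/d.

R_O ≈ 442 kg O₂/d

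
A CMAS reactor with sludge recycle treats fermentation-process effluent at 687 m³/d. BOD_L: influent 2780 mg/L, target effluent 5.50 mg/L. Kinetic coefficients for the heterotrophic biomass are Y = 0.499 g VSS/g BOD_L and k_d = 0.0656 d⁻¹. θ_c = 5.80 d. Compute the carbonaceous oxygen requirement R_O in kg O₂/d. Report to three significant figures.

R_O ≈ 928 kg O₂/d

Observed yield with endogenous decay: Y_obs = Y / (1 + k_d·θ_c) = 0.499 / (1 + 0.0656 × 5.80) = 0.499 / 1.380 = 0.3615 g VSS/g BOD_L.
Mass of BOD_L removed per day: Q(S₀ − S) = 687 × 2774 g/m³ = 1906 kg/d.
Net sludge production P_X = 0.3615 × 1906 = 689.0 kg VSS/d.
Carbonaceous O₂ demand = substrate oxidised − cell-mass equivalent = 1906 − 1.42 × 689.0 = 927.7 kg O₂/d.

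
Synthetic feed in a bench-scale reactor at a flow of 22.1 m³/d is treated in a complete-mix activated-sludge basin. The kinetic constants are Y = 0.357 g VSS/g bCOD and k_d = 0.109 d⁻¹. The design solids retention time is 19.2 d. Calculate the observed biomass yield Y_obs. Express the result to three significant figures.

Y_obs ≈ 0.115 g VSS/g bCOD

Correct the yield for decay: Y_obs = Y/(1 + k_d θ_c) = 0.357 / (1 + 0.109 × 19.2) = 0.357 / 3.093 = 0.1154.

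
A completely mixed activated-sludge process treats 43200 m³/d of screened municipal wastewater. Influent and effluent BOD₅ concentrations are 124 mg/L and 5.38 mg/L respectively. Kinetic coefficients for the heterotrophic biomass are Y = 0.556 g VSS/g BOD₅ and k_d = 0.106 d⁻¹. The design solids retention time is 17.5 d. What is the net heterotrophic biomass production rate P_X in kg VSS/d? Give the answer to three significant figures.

P_X ≈ 998 kg VSS/d

The observed yield is Y_obs = Y/(1 + k_d·θ_c) = 0.556 / (1 + 0.106 × 17.5) = 0.556 / 2.855 = 0.1947 g VSS per g BOD₅ removed.
Substrate removed = Q·(S₀ − S) = 43200 m³/d × (124 − 5.38) g/m³ = 5.12×10^6 g/d = 5124 kg/d.
Net biomass production P_X = Y_obs × Q·(S₀ − S) = 0.1947 × 5124 = 998.0 kg VSS/d.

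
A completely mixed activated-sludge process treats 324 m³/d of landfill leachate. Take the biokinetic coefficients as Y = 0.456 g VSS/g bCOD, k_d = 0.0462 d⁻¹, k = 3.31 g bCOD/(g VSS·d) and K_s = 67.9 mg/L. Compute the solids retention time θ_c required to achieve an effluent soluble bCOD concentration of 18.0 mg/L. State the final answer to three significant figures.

θ_c ≈ 3.70 d

From 1/θ_c = Y·k·S/(K_s + S) − k_d: Y·k·S/(K_s+S) = 0.456 × 3.31 × 18.0 / (67.9 + 18.0) = 0.3163 d⁻¹.
θ_c = 1/(μ − k_d) = 1/(0.3163 − 0.0462) = 1/0.2701 = 3.703 d.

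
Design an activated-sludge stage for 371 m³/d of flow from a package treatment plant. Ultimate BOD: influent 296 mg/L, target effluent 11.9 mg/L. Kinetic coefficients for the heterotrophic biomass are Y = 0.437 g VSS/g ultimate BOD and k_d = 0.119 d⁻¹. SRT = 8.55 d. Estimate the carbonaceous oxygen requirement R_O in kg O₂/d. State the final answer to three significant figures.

The observed yield is Y_obs = Y/(1 + k_d·θ_c) = 0.437 / (1 + 0.119 × 8.55) = 0.437 / 2.017 = 0.2166 g VSS per g ultimate BOD removed.
ΔS = 296 − 11.9 = 284.1 mg/L, so the substrate removal rate is 371 × 284.1/1000 = 105.4 kg ultimate BOD/d.
Biomass synthesised: P_X = Y_obs × 105.4 = 22.83 kg VSS/d.
R_O = Q·ΔS − 1.42 P_X = 105.4 − 32.42 = 72.98 kg O₂/d.

R_O ≈ 73.0 kg O₂/d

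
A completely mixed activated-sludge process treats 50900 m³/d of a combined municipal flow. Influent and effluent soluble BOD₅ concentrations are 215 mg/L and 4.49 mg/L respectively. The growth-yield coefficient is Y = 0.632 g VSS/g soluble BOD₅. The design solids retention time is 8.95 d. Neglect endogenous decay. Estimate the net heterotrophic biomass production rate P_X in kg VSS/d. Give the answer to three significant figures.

With endogenous decay neglected, the observed yield equals the true yield: Y_obs = Y = 0.632 g VSS/g soluble BOD₅.
Substrate removed = Q·(S₀ − S) = 50900 m³/d × (215 − 4.49) g/m³ = 1.07×10^7 g/d = 10715 kg/d.
So the net sludge growth is P_X = 0.6320 × 10715 = 6772 kg VSS/d.

P_X ≈ 6770 kg VSS/d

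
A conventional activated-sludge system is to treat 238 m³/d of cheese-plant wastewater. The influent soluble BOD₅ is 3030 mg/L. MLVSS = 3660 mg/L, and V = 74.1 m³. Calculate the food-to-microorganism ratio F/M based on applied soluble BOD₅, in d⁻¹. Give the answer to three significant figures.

F/M ≈ 2.66 d⁻¹

F/M = applied load / biomass = Q·S₀/(V·X) = 238 × 3030 / (74.10 × 3660) = 2.659 d⁻¹.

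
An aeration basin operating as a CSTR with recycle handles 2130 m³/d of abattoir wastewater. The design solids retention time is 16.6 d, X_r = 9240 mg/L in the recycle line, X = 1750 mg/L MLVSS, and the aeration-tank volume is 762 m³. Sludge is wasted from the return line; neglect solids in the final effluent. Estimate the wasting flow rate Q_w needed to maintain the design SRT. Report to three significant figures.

Q_w = (V·X)/(θ_c X_r) = 762.0 × 1750 / (16.6 × 9240) = 8.694 m³/d.

Q_w ≈ 8.69 m³/d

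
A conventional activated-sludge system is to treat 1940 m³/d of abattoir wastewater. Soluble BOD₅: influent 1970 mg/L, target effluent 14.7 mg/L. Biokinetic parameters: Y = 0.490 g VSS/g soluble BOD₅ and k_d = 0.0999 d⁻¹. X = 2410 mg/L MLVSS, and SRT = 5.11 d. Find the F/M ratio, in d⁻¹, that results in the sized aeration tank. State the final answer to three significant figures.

F/M ≈ 0.608 d⁻¹

Steady-state biomass mass balance: V·X·(1 + k_d·θ_c) = Y·Q·(S₀ − S)·θ_c, so V = 0.490 × 1940 × (1970 − 14.7) × 5.11 / [2410 × (1 + 0.0999 × 5.11)] = 9.5×10^6 / 3640 = 2609 m³.
Food-to-microorganism ratio F/M = Q S₀ / (V X) = 1940 × 1970 / (2609 × 2410) = 0.6078 d⁻¹.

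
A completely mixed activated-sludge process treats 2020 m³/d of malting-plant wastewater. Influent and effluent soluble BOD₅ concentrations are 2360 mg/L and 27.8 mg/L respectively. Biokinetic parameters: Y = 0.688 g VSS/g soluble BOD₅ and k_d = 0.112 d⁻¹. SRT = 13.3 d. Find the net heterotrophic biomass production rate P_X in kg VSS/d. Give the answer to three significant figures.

Observed yield with endogenous decay: Y_obs = Y / (1 + k_d·θ_c) = 0.688 / (1 + 0.112 × 13.3) = 0.688 / 2.490 = 0.2763 g VSS/g soluble BOD₅.
Substrate removed = Q·(S₀ − S) = 2020 m³/d × (2360 − 27.8) g/m³ = 4.71×10^6 g/d = 4711 kg/d.
P_X = Y_obs · Q(S₀ − S) = 0.2763 × 4711 = 1302 kg VSS/d.

P_X ≈ 1300 kg VSS/d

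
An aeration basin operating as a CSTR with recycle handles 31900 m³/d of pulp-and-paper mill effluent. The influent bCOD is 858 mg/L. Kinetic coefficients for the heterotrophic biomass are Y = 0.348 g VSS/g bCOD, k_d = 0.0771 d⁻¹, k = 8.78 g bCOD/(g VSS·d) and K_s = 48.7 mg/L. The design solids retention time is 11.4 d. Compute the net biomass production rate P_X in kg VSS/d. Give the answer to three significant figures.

Effluent substrate depends only on kinetics and SRT: S = K_s(1 + k_d θ_c) / [θ_c(Yk − k_d) − 1] = 48.7 × (1 + 0.0771 × 11.4) / [11.4 × (0.348 × 8.78 − 0.0771) − 1] = 91.50 / 32.95 = 2.777 mg/L.
The observed yield is Y_obs = Y/(1 + k_d·θ_c) = 0.348 / (1 + 0.0771 × 11.4) = 0.348 / 1.879 = 0.1852 g VSS per g bCOD removed.
Mass of bCOD removed per day: Q(S₀ − S) = 31900 × 855.2 g/m³ = 27282 kg/d.
So the net sludge growth is P_X = 0.1852 × 27282 = 5053 kg VSS/d.

P_X ≈ 5050 kg VSS/d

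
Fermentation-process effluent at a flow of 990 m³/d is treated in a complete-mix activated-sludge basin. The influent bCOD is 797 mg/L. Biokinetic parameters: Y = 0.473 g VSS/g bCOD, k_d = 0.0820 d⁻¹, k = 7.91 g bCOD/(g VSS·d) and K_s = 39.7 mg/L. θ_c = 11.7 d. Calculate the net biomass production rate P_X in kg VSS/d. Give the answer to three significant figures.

P_X ≈ 190 kg VSS/d

Effluent substrate depends only on kinetics and SRT: S = K_s(1 + k_d θ_c) / [θ_c(Yk − k_d) − 1] = 39.7 × (1 + 0.0820 × 11.7) / [11.7 × (0.473 × 7.91 − 0.0820) − 1] = 77.79 / 41.82 = 1.860 mg/L.
Observed yield with endogenous decay: Y_obs = Y / (1 + k_d·θ_c) = 0.473 / (1 + 0.0820 × 11.7) = 0.473 / 1.959 = 0.2414 g VSS/g bCOD.
Q·(S₀ − S) = 990 × (797 − 1.86) × 10⁻³ = 787.2 kg/d removed.
Net biomass production P_X = Y_obs × Q·(S₀ − S) = 0.2414 × 787.2 = 190.0 kg VSS/d.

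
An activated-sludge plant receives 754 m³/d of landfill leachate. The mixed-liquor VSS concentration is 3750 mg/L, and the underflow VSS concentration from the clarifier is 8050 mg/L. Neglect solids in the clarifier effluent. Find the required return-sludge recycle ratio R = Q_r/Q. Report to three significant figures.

R ≈ 0.872

R = Q_r/Q = X/(X_r − X) = 3750 / (8050 − 3750) = 0.8721.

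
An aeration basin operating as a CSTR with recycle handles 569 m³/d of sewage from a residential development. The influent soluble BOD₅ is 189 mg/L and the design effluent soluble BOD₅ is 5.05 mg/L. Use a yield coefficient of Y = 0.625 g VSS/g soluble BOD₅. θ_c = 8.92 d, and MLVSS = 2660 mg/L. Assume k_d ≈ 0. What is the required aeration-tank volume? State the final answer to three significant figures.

V ≈ 219 m³

Biomass mass balance (decay neglected): V·X = Y·Q·(S₀ − S)·θ_c, so V = 0.625 × 569 × (189 − 5.05) × 8.92 / 2660 = 219.4 m³.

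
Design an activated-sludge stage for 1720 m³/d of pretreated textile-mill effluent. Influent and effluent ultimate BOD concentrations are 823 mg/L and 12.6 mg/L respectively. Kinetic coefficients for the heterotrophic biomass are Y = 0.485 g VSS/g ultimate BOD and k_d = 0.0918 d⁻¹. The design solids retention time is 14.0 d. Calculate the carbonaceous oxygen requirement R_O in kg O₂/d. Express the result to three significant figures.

Observed yield with endogenous decay: Y_obs = Y / (1 + k_d·θ_c) = 0.485 / (1 + 0.0918 × 14.0) = 0.485 / 2.285 = 0.2122 g VSS/g ultimate BOD.
Substrate removed = Q·(S₀ − S) = 1720 m³/d × (823 − 12.6) g/m³ = 1.39×10^6 g/d = 1394 kg/d.
Biomass synthesised: P_X = Y_obs × 1394 = 295.8 kg VSS/d.
Carbonaceous O₂ demand = substrate oxidised − cell-mass equivalent = 1394 − 1.42 × 295.8 = 973.8 kg O₂/d.

R_O ≈ 974 kg O₂/d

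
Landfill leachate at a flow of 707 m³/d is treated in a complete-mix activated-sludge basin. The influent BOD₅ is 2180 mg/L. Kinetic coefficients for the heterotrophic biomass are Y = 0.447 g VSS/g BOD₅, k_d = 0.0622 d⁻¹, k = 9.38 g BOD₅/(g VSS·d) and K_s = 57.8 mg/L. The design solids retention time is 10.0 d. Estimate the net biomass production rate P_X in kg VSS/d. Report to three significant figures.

For a completely mixed reactor with recycle the Lawrence–McCarty relation gives S = K_s·(1 + k_d·θ_c) / [θ_c·(Y·k − k_d) − 1] = 57.8 × (1 + 0.0622 × 10.0) / [10.0 × (0.447 × 9.38 − 0.0622) − 1] = 93.75 / 40.31 = 2.326 mg/L.
Y_obs = Y / (1 + k_d θ_c) = 0.447 / (1 + 0.0622 × 10.0) = 0.447 / 1.622 = 0.2756.
Q·(S₀ − S) = 707 × (2180 − 2.33) × 10⁻³ = 1540 kg/d removed.
Net biomass production P_X = Y_obs × Q·(S₀ − S) = 0.2756 × 1540 = 424.3 kg VSS/d.

P_X ≈ 424 kg VSS/d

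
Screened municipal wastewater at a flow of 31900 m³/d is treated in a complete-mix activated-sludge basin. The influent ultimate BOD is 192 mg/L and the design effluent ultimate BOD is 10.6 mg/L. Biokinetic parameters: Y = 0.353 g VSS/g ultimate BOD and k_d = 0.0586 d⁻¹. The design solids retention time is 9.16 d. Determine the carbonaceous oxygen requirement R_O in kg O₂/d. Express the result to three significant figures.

R_O ≈ 3900 kg O₂/d

Observed yield with endogenous decay: Y_obs = Y / (1 + k_d·θ_c) = 0.353 / (1 + 0.0586 × 9.16) = 0.353 / 1.537 = 0.2297 g VSS/g ultimate BOD.
Substrate removed = Q·(S₀ − S) = 31900 m³/d × (192 − 10.6) g/m³ = 5.79×10^6 g/d = 5787 kg/d.
Net sludge production P_X = 0.2297 × 5787 = 1329 kg VSS/d.
Carbonaceous O₂ demand = substrate oxidised − cell-mass equivalent = 5787 − 1.42 × 1329 = 3899 kg O₂/d.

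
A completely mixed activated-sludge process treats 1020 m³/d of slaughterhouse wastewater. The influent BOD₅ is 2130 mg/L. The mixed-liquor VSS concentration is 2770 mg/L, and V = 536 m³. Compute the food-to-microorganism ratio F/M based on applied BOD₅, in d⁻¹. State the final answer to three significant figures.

F/M = applied load / biomass = Q·S₀/(V·X) = 1020 × 2130 / (536.0 × 2770) = 1.463 d⁻¹.

F/M ≈ 1.46 d⁻¹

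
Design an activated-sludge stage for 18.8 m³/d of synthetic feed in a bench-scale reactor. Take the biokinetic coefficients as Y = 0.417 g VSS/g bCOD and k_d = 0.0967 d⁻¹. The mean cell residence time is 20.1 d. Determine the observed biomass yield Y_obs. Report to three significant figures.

Correct the yield for decay: Y_obs = Y/(1 + k_d θ_c) = 0.417 / (1 + 0.0967 × 20.1) = 0.417 / 2.944 = 0.1417.

Y_obs ≈ 0.142 g VSS/g bCOD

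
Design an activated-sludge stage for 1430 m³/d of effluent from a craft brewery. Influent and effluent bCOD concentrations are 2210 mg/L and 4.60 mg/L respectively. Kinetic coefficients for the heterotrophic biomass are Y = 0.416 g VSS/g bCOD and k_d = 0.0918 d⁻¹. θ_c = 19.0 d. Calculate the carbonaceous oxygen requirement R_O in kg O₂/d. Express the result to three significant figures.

Observed yield with endogenous decay: Y_obs = Y / (1 + k_d·θ_c) = 0.416 / (1 + 0.0918 × 19.0) = 0.416 / 2.744 = 0.1516 g VSS/g bCOD.
Mass of bCOD removed per day: Q(S₀ − S) = 1430 × 2205 g/m³ = 3154 kg/d.
P_X = Y_obs·Q·(S₀ − S) = 0.1516 × 3154 = 478.1 kg VSS/d.
R_O = Q·ΔS − 1.42 P_X = 3154 − 678.9 = 2475 kg O₂/d.

R_O ≈ 2470 kg O₂/d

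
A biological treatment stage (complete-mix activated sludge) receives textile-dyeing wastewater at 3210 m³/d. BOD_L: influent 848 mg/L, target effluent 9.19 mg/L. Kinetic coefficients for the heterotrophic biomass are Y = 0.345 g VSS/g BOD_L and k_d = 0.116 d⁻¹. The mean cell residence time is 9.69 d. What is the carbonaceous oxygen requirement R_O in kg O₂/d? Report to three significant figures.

Y_obs = Y / (1 + k_d θ_c) = 0.345 / (1 + 0.116 × 9.69) = 0.345 / 2.124 = 0.1624.
Mass of BOD_L removed per day: Q(S₀ − S) = 3210 × 838.8 g/m³ = 2693 kg/d.
P_X = Y_obs·Q·(S₀ − S) = 0.1624 × 2693 = 437.3 kg VSS/d.
R_O = Q·(S₀ − S) − 1.42·P_X = 2693 − 1.42 × 437.3 = 2072 kg O₂/d.

R_O ≈ 2070 kg O₂/d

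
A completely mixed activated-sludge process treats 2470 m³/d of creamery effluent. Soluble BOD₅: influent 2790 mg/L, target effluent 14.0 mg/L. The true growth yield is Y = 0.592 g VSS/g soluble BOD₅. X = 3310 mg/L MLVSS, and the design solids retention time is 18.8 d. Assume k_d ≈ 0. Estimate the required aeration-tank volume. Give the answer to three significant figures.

V·X = Y·Q·ΔS·θ_c gives V = 0.592 × 2470 × (2790 − 14.0) × 18.8 / 3310 = 23055 m³.

V ≈ 23100 m³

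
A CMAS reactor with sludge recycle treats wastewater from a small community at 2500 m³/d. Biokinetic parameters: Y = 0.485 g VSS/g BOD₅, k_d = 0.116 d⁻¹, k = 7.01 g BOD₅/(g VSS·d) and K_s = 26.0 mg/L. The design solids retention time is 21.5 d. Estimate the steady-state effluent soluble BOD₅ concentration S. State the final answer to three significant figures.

Effluent substrate depends only on kinetics and SRT: S = K_s(1 + k_d θ_c) / [θ_c(Yk − k_d) − 1] = 26.0 × (1 + 0.116 × 21.5) / [21.5 × (0.485 × 7.01 − 0.116) − 1] = 90.84 / 69.60 = 1.305 mg/L.

S ≈ 1.31 mg/L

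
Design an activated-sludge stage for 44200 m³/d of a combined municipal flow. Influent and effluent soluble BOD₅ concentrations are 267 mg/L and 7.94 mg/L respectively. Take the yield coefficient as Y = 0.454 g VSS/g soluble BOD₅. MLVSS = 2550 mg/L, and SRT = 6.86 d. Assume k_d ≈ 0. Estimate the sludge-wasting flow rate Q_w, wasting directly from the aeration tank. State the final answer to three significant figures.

Q_w ≈ 2040 m³/d

V·X = Y·Q·ΔS·θ_c gives V = 0.454 × 44200 × (267 − 7.94) × 6.86 / 2550 = 13985 m³.
For wasting at MLVSS concentration, Q_w = V/θ_c = 13985/6.86 = 2039 m³/d.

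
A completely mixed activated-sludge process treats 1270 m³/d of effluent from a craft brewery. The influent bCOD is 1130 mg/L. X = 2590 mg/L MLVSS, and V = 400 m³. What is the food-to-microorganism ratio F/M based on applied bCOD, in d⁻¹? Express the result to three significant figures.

F/M = applied load / biomass = Q·S₀/(V·X) = 1270 × 1130 / (400.0 × 2590) = 1.385 d⁻¹.

F/M ≈ 1.39 d⁻¹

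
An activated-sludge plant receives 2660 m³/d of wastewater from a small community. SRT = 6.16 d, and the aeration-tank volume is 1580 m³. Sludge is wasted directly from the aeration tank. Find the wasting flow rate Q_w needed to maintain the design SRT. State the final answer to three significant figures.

Q_w ≈ 256 m³/d

For wasting at MLVSS concentration, Q_w = V/θ_c = 1580/6.16 = 256.5 m³/d.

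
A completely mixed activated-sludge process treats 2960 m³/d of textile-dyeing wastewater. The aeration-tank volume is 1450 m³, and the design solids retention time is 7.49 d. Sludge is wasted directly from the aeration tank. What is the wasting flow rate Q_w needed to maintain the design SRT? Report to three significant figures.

Q_w ≈ 194 m³/d

For wasting at MLVSS concentration, Q_w = V/θ_c = 1450/7.49 = 193.6 m³/d.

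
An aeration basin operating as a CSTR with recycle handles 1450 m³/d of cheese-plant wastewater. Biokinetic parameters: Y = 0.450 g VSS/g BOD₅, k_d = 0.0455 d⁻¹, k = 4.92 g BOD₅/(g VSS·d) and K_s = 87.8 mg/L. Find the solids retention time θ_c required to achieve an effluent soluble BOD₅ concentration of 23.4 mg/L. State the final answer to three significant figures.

θ_c ≈ 2.38 d

From 1/θ_c = Y·k·S/(K_s + S) − k_d: Y·k·S/(K_s+S) = 0.450 × 4.92 × 23.4 / (87.8 + 23.4) = 0.4659 d⁻¹.
1/θ_c = 0.4659 − 0.0455 = 0.4204 d⁻¹, so θ_c = 2.379 d.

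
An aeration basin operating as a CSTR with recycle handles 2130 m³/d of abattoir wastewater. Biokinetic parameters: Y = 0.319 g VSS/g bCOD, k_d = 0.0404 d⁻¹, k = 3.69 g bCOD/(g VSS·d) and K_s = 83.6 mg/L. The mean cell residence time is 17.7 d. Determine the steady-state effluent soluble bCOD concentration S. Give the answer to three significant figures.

S ≈ 7.50 mg/L

From the Monod/SRT balance for a CMAS, S = K_s·(1+k_d θ_c)/[θ_c·(Y k − k_d) − 1] = 83.6 × (1 + 0.0404 × 17.7) / [17.7 × (0.319 × 3.69 − 0.0404) − 1] = 143.4 / 19.12 = 7.499 mg/L.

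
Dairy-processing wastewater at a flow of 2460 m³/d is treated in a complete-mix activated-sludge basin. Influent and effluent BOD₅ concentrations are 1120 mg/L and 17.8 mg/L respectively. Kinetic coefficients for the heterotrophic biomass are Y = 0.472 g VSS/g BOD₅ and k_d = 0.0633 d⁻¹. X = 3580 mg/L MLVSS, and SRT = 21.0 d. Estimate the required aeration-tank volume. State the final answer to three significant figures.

V ≈ 3220 m³

Rearranging the biomass balance for a CMAS with decay, V = Y·Q·ΔS·θ_c / [X·(1+k_d θ_c)] = 0.472 × 2460 × (1120 − 17.8) × 21.0 / [3580 × (1 + 0.0633 × 21.0)] = 2.69×10^7 / 8339 = 3223 m³.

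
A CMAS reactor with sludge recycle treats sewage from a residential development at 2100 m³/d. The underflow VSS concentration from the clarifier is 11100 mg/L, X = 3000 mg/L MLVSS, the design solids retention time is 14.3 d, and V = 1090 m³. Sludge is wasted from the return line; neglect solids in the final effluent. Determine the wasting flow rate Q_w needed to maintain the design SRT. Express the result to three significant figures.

Q_w ≈ 20.6 m³/d

Wasting from the return line (neglecting effluent solids): Q_w = V·X / (θ_c·X_r) = 1090 × 3000 / (14.3 × 11100) = 20.60 m³/d.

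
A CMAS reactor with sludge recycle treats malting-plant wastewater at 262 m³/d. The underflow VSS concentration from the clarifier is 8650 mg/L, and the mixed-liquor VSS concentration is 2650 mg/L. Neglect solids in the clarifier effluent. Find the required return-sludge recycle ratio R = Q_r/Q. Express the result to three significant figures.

Solids balance on the clarifier gives (1+R)X = R·X_r, so R = X/(X_r − X) = 2650 / (8650 − 2650) = 0.4417.

R ≈ 0.442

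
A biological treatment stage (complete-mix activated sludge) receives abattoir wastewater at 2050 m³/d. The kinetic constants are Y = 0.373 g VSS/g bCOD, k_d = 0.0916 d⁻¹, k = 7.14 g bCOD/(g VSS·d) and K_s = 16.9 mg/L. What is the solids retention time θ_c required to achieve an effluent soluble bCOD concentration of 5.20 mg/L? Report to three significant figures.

At the target effluent, Y k S/(K_s+S) = 0.373×7.14×5.20/22.10 = 0.6266 d⁻¹.
θ_c = 1/(μ − k_d) = 1/(0.6266 − 0.0916) = 1/0.5350 = 1.869 d.

θ_c ≈ 1.87 d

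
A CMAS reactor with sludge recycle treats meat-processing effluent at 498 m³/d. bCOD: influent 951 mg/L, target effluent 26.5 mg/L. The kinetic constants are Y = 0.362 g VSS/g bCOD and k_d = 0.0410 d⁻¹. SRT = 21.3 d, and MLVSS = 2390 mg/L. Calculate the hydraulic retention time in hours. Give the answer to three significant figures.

Steady-state biomass mass balance: V·X·(1 + k_d·θ_c) = Y·Q·(S₀ − S)·θ_c, so V = 0.362 × 498 × (951 − 26.5) × 21.3 / [2390 × (1 + 0.0410 × 21.3)] = 3.55×10^6 / 4477 = 792.9 m³.
τ = V/Q = 792.9/498 = 1.592 d, or 38.21 h.

τ ≈ 38.2 h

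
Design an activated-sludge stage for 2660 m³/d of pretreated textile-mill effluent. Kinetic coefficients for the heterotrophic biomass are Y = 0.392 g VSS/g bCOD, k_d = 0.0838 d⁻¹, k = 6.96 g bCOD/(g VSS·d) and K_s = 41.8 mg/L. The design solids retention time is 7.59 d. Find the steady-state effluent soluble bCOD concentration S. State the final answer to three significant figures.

For a completely mixed reactor with recycle the Lawrence–McCarty relation gives S = K_s·(1 + k_d·θ_c) / [θ_c·(Y·k − k_d) − 1] = 41.8 × (1 + 0.0838 × 7.59) / [7.59 × (0.392 × 6.96 − 0.0838) − 1] = 68.39 / 19.07 = 3.586 mg/L.

S ≈ 3.59 mg/L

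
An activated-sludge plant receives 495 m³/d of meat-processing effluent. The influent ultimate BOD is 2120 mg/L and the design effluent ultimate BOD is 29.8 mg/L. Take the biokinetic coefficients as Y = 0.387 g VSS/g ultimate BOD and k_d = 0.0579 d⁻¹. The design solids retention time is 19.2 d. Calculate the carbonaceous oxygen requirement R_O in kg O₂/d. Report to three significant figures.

R_O ≈ 765 kg O₂/d

The observed yield is Y_obs = Y/(1 + k_d·θ_c) = 0.387 / (1 + 0.0579 × 19.2) = 0.387 / 2.112 = 0.1833 g VSS per g ultimate BOD removed.
Substrate removed = Q·(S₀ − S) = 495 m³/d × (2120 − 29.8) g/m³ = 1.03×10^6 g/d = 1035 kg/d.
P_X = Y_obs·Q·(S₀ − S) = 0.1833 × 1035 = 189.6 kg VSS/d.
R_O = Q·ΔS − 1.42 P_X = 1035 − 269.3 = 765.4 kg O₂/d.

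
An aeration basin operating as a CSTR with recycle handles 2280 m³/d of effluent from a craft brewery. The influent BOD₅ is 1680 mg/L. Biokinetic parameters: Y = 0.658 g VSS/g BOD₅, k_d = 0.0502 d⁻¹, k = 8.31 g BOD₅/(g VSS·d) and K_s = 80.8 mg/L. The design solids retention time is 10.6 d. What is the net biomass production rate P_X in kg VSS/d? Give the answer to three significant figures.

P_X ≈ 1640 kg VSS/d

Effluent substrate depends only on kinetics and SRT: S = K_s(1 + k_d θ_c) / [θ_c(Yk − k_d) − 1] = 80.8 × (1 + 0.0502 × 10.6) / [10.6 × (0.658 × 8.31 − 0.0502) − 1] = 123.8 / 56.43 = 2.194 mg/L.
Correct the yield for decay: Y_obs = Y/(1 + k_d θ_c) = 0.658 / (1 + 0.0502 × 10.6) = 0.658 / 1.532 = 0.4295.
ΔS = 1680 − 2.19 = 1678 mg/L, so the substrate removal rate is 2280 × 1678/1000 = 3825 kg BOD₅/d.
Net biomass production P_X = Y_obs × Q·(S₀ − S) = 0.4295 × 3825 = 1643 kg VSS/d.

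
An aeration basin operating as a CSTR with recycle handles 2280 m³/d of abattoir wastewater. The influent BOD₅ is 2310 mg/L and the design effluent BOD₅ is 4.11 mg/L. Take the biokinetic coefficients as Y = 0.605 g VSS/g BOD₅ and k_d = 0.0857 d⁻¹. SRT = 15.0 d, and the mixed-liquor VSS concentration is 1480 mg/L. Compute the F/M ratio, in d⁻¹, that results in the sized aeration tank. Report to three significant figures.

F/M ≈ 0.252 d⁻¹

Steady-state biomass mass balance: V·X·(1 + k_d·θ_c) = Y·Q·(S₀ − S)·θ_c, so V = 0.605 × 2280 × (2310 − 4.11) × 15.0 / [1480 × (1 + 0.0857 × 15.0)] = 4.77×10^7 / 3383 = 14105 m³.
F/M = applied load / biomass = Q·S₀/(V·X) = 2280 × 2310 / (14105 × 1480) = 0.2523 d⁻¹.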